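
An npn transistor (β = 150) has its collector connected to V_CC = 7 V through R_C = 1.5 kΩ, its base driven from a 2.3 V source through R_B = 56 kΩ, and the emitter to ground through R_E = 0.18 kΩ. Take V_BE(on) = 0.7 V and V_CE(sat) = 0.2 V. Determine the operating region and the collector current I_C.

active; I_C ≈ 2.9 mA

Assume active. Base-emitter loop: I_B = (V_BB − V_BE)/(R_B + (β+1)R_E) = (2.3 − 0.7)/(56 + 151×0.18) = 0.0192 mA.
I_C = β·I_B = 150×0.0192 = 2.89 mA.
V_CE = V_CC − I_C·R_C − I_E·R_E = 7 − 2.89×1.5 − 2.9×0.18 = 2.15 V > V_CE(sat), so the active-region assumption holds.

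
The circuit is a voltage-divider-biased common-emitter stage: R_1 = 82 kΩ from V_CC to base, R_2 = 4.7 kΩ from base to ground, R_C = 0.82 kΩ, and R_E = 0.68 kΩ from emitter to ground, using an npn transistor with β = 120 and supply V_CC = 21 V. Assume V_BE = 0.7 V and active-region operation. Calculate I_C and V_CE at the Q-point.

Thevenize the base divider: V_Th = V_CC·R_2/(R_1+R_2) = 21×4.7/86.7 = 1.14 V, R_Th = R_1‖R_2 = 4.45 kΩ.
Base-emitter loop: V_Th = I_B·R_Th + V_BE + (β+1)I_B·R_E, so I_B = (1.14 − 0.7) / (4.45 + 121×0.68) = 0.00506 mA.
I_C = β·I_B = 120×0.00506 = 0.607 mA, and I_E = (β+1)I_B = 0.612 mA.
V_CE = V_CC − I_C·R_C − I_E·R_E = 21 − 0.607×0.82 − 0.612×0.68 = 20.1 V.
V_CE = 20.1 V > 0.2 V confirms active-region operation.

I_C ≈ 0.61 mA, V_CE ≈ 20 V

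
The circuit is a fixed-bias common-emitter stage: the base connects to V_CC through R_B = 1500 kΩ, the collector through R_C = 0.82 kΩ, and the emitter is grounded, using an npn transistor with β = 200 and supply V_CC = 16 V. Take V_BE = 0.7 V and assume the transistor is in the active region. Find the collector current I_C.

Base loop: V_CC = I_B·R_B + V_BE, so I_B = (16 − 0.7)/1500 kΩ = 0.0102 mA.
In the active region I_C = β·I_B = 200 × 0.0102 = 2.04 mA.
Collector loop: V_CE = V_CC − I_C·R_C = 16 − 2.04×0.82 = 14.3 V.
Since V_CE = 14.3 V > V_CE(sat) ≈ 0.2 V, the transistor is in the active region as assumed.

I_C ≈ 2 mA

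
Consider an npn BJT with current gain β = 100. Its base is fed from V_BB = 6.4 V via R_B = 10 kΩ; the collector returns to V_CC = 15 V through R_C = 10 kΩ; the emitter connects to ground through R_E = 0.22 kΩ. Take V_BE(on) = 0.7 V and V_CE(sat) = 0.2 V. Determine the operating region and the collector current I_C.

saturation; I_C ≈ 1.4 mA

Assume active: I_B = (6.4 − 0.7)/(10 + 101×0.22) = 0.177 mA, I_C = β·I_B = 17.7 mA.
Then V_CE = 15 − 17.7×10 − 17.9×0.22 = -166 V < 0.2 V — the active assumption fails.
Re-solve with V_CE = 0.2 V. KCL at the emitter: V_E/R_E = (V_BB−0.7−V_E)/R_B + (V_CC−0.2−V_E)/R_C, giving V_E = 0.432 V.
I_C = (V_CC − 0.2 − V_E)/R_C = (14.8 − 0.432)/10 = 1.44 mA.
Check: I_B = (5.7 − 0.432)/10 = 0.527 mA, and β·I_B = 52.7 mA > I_C, confirming saturation.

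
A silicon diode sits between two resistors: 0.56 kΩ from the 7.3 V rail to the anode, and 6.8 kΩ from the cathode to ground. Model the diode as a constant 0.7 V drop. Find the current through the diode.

I ≈ 0.9 mA

The two resistors are in series with the diode, so KVL gives 7.3 = I·0.56 + 0.7 + I·6.8.
I = (7.3 − 0.7) / (0.56 + 6.8) kΩ = 6.6 / 7.36 = 0.897 mA.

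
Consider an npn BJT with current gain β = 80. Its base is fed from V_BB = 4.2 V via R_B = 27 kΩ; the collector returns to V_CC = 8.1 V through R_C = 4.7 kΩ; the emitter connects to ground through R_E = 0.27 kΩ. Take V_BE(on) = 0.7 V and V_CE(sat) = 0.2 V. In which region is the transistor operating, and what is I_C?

Assume active: I_B = (4.2 − 0.7)/(27 + 81×0.27) = 0.0716 mA, I_C = β·I_B = 5.73 mA.
Then V_CE = 8.1 − 5.73×4.7 − 5.8×0.27 = -20.4 V < 0.2 V — the active assumption fails.
Re-solve with V_CE = 0.2 V. KCL at the emitter: V_E/R_E = (V_BB−0.7−V_E)/R_B + (V_CC−0.2−V_E)/R_C, giving V_E = 0.458 V.
I_C = (V_CC − 0.2 − V_E)/R_C = (7.9 − 0.458)/4.7 = 1.58 mA.
Check: I_B = (3.5 − 0.458)/27 = 0.113 mA, and β·I_B = 9.01 mA > I_C, confirming saturation.

saturation; I_C ≈ 1.6 mA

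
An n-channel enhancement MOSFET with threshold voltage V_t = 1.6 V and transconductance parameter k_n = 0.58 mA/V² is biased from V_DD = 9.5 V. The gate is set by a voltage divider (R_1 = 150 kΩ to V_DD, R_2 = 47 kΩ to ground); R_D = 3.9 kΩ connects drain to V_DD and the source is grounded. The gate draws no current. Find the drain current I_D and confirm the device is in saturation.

V_G = V_DD·R_2/(R_1+R_2) = 9.5×47/197 = 2.27 V. With the source grounded, V_GS = V_G = 2.27 V.
Assume saturation: I_D = (k_n/2)(V_GS − V_t)² = (0.58/2)×(2.27 − 1.6)² = 0.29×0.666² = 0.129 mA.
V_DS = V_DD − I_D·R_D = 9.5 − 0.129×3.9 = 9 V.
Saturation requires V_DS ≥ V_GS − V_t = 0.666 V; 9 ≥ 0.666 ✓.

I_D ≈ 0.13 mA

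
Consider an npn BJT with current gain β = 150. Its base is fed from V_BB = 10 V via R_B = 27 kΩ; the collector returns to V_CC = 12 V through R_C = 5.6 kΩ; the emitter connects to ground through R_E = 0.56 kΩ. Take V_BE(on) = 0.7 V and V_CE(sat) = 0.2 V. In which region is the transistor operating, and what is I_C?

saturation; I_C ≈ 1.9 mA

Assume active: I_B = (10 − 0.7)/(27 + 151×0.56) = 0.0834 mA, I_C = β·I_B = 12.5 mA.
Then V_CE = 12 − 12.5×5.6 − 12.6×0.56 = -65.1 V < 0.2 V — the active assumption fails.
Re-solve with V_CE = 0.2 V. KCL at the emitter: V_E/R_E = (V_BB−0.7−V_E)/R_B + (V_CC−0.2−V_E)/R_C, giving V_E = 1.22 V.
I_C = (V_CC − 0.2 − V_E)/R_C = (11.8 − 1.22)/5.6 = 1.89 mA.
Check: I_B = (9.3 − 1.22)/27 = 0.299 mA, and β·I_B = 44.9 mA > I_C, confirming saturation.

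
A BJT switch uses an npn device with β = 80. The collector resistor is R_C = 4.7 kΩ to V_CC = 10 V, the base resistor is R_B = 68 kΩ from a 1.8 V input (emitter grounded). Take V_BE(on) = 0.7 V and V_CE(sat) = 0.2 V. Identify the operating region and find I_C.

Assume active. Base-emitter loop: I_B = (V_BB − V_BE)/R_B = (1.8 − 0.7)/68 = 0.0162 mA.
I_C = β·I_B = 80×0.0162 = 1.29 mA.
V_CE = V_CC − I_C·R_C = 10 − 1.29×4.7 = 3.92 V > V_CE(sat), so the active-region assumption holds.

active; I_C ≈ 1.3 mA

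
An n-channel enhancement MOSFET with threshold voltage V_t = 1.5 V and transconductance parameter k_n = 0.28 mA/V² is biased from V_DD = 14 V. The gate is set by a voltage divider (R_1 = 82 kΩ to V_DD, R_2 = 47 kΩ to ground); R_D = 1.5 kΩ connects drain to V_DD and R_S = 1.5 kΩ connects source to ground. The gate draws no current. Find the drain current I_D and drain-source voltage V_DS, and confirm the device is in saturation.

I_D ≈ 0.8 mA, V_DS ≈ 12 V

V_G = V_DD·R_2/(R_1+R_2) = 14×47/129 = 5.1 V.
Assume saturation: I_D = (k_n/2)(V_GS − V_t)² with V_GS = V_G − I_D·R_S = 5.1 − 1.5·I_D.
Substituting gives 0.315·I_D² − 2.51·I_D + 1.82 = 0, with roots I_D = 0.803 or 7.17 mA.
The root I_D = 7.17 mA gives V_GS = -5.66 V ≤ V_t, so take I_D = 0.803 mA.
Then V_GS = 3.9 V and V_DS = V_DD − I_D(R_D+R_S) = 14 − 0.803×3 = 11.6 V.
Saturation requires V_DS ≥ V_GS − V_t = 2.4 V; 11.6 ≥ 2.4 ✓.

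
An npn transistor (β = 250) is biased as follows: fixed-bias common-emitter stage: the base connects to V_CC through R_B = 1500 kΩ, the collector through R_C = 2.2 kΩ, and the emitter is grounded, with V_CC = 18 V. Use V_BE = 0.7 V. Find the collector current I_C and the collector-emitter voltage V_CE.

I_C ≈ 2.9 mA, V_CE ≈ 12 V

Base loop: V_CC = I_B·R_B + V_BE, so I_B = (18 − 0.7)/1500 kΩ = 0.0115 mA.
In the active region I_C = β·I_B = 250 × 0.0115 = 2.88 mA.
Collector loop: V_CE = V_CC − I_C·R_C = 18 − 2.88×2.2 = 11.7 V.
Since V_CE = 11.7 V > V_CE(sat) ≈ 0.2 V, the transistor is in the active region as assumed.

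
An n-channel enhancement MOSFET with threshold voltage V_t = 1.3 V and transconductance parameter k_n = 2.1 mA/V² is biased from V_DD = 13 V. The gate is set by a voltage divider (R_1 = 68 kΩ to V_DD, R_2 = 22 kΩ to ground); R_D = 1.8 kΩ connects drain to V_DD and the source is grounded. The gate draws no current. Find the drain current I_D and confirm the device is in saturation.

V_G = V_DD·R_2/(R_1+R_2) = 13×22/90 = 3.18 V. With the source grounded, V_GS = V_G = 3.18 V.
Assume saturation: I_D = (k_n/2)(V_GS − V_t)² = (2.1/2)×(3.18 − 1.3)² = 1.05×1.88² = 3.7 mA.
V_DS = V_DD − I_D·R_D = 13 − 3.7×1.8 = 6.34 V.
Saturation requires V_DS ≥ V_GS − V_t = 1.88 V; 6.34 ≥ 1.88 ✓.

I_D ≈ 3.7 mA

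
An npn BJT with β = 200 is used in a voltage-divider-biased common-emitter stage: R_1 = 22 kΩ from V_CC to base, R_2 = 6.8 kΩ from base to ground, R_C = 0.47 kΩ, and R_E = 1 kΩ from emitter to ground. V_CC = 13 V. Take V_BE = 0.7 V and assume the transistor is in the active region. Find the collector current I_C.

I_C ≈ 2.3 mA

Thevenize the base divider: V_Th = V_CC·R_2/(R_1+R_2) = 13×6.8/28.8 = 3.07 V, R_Th = R_1‖R_2 = 5.19 kΩ.
Base-emitter loop: V_Th = I_B·R_Th + V_BE + (β+1)I_B·R_E, so I_B = (3.07 − 0.7) / (5.19 + 201×1) = 0.0115 mA.
I_C = β·I_B = 200×0.0115 = 2.3 mA, and I_E = (β+1)I_B = 2.31 mA.
V_CE = V_CC − I_C·R_C − I_E·R_E = 13 − 2.3×0.47 − 2.31×1 = 9.61 V.
V_CE = 9.61 V > 0.2 V confirms active-region operation.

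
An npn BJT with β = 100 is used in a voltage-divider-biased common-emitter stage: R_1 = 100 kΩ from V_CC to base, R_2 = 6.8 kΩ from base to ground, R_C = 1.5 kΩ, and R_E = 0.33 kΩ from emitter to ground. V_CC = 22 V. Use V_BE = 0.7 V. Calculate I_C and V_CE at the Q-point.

Thevenize the base divider: V_Th = V_CC·R_2/(R_1+R_2) = 22×6.8/107 = 1.4 V, R_Th = R_1‖R_2 = 6.37 kΩ.
Base-emitter loop: V_Th = I_B·R_Th + V_BE + (β+1)I_B·R_E, so I_B = (1.4 − 0.7) / (6.37 + 101×0.33) = 0.0177 mA.
I_C = β·I_B = 100×0.0177 = 1.77 mA, and I_E = (β+1)I_B = 1.78 mA.
V_CE = V_CC − I_C·R_C − I_E·R_E = 22 − 1.77×1.5 − 1.78×0.33 = 18.8 V.
V_CE = 18.8 V > 0.2 V confirms active-region operation.

I_C ≈ 1.8 mA, V_CE ≈ 19 V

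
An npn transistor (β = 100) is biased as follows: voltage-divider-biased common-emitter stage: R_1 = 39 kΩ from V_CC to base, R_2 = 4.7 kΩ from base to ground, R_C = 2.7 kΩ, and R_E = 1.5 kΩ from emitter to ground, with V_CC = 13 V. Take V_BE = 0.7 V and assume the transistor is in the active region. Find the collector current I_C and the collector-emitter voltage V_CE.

I_C ≈ 0.45 mA, V_CE ≈ 11 V

Thevenize the base divider: V_Th = V_CC·R_2/(R_1+R_2) = 13×4.7/43.7 = 1.4 V, R_Th = R_1‖R_2 = 4.19 kΩ.
Base-emitter loop: V_Th = I_B·R_Th + V_BE + (β+1)I_B·R_E, so I_B = (1.4 − 0.7) / (4.19 + 101×1.5) = 0.00448 mA.
I_C = β·I_B = 100×0.00448 = 0.448 mA, and I_E = (β+1)I_B = 0.453 mA.
V_CE = V_CC − I_C·R_C − I_E·R_E = 13 − 0.448×2.7 − 0.453×1.5 = 11.1 V.
V_CE = 11.1 V > 0.2 V confirms active-region operation.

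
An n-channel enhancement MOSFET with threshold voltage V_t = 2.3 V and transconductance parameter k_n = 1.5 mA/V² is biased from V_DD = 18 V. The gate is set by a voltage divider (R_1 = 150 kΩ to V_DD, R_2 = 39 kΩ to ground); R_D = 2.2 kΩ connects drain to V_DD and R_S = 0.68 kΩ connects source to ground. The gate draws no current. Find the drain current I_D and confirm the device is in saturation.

I_D ≈ 0.68 mA

V_G = V_DD·R_2/(R_1+R_2) = 18×39/189 = 3.71 V.
Assume saturation: I_D = (k_n/2)(V_GS − V_t)² with V_GS = V_G − I_D·R_S = 3.71 − 0.68·I_D.
Substituting gives 0.347·I_D² − 2.44·I_D + 1.5 = 0, with roots I_D = 0.68 or 6.36 mA.
The root I_D = 6.36 mA gives V_GS = -0.613 V ≤ V_t, so take I_D = 0.68 mA.
Then V_GS = 3.25 V and V_DS = V_DD − I_D(R_D+R_S) = 18 − 0.68×2.88 = 16 V.
Saturation requires V_DS ≥ V_GS − V_t = 0.952 V; 16 ≥ 0.952 ✓.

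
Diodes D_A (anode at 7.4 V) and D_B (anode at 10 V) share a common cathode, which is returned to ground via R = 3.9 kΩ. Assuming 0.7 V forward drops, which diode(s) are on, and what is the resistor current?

Only D_B conducts; I_R ≈ 2.4 mA

Assume both conduct. Then node N would need to be at both 7.4−0.7 = 6.7 V and 10−0.7 = 9.3 V, which is impossible.
Assume only D_B conducts: V_N = 10 − 0.7 = 9.3 V, so I_R = 9.3/3.9 = 2.38 mA.
Check D_A: its anode-to-cathode voltage is 7.4 − 9.3 = -1.9 V < 0.7 V, so it is off. The assumption is consistent.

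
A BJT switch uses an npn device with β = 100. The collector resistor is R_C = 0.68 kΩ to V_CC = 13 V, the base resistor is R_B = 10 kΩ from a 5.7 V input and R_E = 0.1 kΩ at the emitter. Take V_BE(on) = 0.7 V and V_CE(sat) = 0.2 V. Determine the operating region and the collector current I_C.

saturation; I_C ≈ 16 mA

Assume active: I_B = (5.7 − 0.7)/(10 + 101×0.1) = 0.249 mA, I_C = β·I_B = 24.9 mA.
Then V_CE = 13 − 24.9×0.68 − 25.1×0.1 = -6.43 V < 0.2 V — the active assumption fails.
Re-solve with V_CE = 0.2 V. KCL at the emitter: V_E/R_E = (V_BB−0.7−V_E)/R_B + (V_CC−0.2−V_E)/R_C, giving V_E = 1.67 V.
I_C = (V_CC − 0.2 − V_E)/R_C = (12.8 − 1.67)/0.68 = 16.4 mA.
Check: I_B = (5 − 1.67)/10 = 0.333 mA, and β·I_B = 33.3 mA > I_C, confirming saturation.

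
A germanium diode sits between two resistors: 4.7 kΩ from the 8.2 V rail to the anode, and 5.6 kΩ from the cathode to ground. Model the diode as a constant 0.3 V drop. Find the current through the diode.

I ≈ 0.77 mA

The two resistors are in series with the diode, so KVL gives 8.2 = I·4.7 + 0.3 + I·5.6.
I = (8.2 − 0.3) / (4.7 + 5.6) kΩ = 7.9 / 10.3 = 0.767 mA.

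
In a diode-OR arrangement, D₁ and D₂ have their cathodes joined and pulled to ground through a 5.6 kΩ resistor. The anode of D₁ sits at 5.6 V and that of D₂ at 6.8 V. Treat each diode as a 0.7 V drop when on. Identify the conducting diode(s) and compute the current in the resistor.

Only D₂ conducts; I_R ≈ 1.1 mA

Assume both conduct. Then node N would need to be at both 5.6−0.7 = 4.9 V and 6.8−0.7 = 6.1 V, which is impossible.
Assume only D₂ conducts: V_N = 6.8 − 0.7 = 6.1 V, so I_R = 6.1/5.6 = 1.09 mA.
Check D₁: its anode-to-cathode voltage is 5.6 − 6.1 = -0.5 V < 0.7 V, so it is off. The assumption is consistent.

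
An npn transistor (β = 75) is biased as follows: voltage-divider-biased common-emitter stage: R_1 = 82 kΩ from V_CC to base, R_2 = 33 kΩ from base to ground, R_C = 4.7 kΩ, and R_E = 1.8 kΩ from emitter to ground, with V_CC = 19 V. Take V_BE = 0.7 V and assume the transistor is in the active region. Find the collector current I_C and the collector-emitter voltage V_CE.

I_C ≈ 2.2 mA, V_CE ≈ 4.5 V

Thevenize the base divider: V_Th = V_CC·R_2/(R_1+R_2) = 19×33/115 = 5.45 V, R_Th = R_1‖R_2 = 23.5 kΩ.
Base-emitter loop: V_Th = I_B·R_Th + V_BE + (β+1)I_B·R_E, so I_B = (5.45 − 0.7) / (23.5 + 76×1.8) = 0.0296 mA.
I_C = β·I_B = 75×0.0296 = 2.22 mA, and I_E = (β+1)I_B = 2.25 mA.
V_CE = V_CC − I_C·R_C − I_E·R_E = 19 − 2.22×4.7 − 2.25×1.8 = 4.5 V.
V_CE = 4.5 V > 0.2 V confirms active-region operation.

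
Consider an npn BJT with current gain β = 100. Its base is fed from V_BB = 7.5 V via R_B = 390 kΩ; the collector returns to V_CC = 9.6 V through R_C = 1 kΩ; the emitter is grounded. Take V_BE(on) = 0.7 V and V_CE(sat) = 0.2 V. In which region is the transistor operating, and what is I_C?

active; I_C ≈ 1.7 mA

Assume active. Base-emitter loop: I_B = (V_BB − V_BE)/R_B = (7.5 − 0.7)/390 = 0.0174 mA.
I_C = β·I_B = 100×0.0174 = 1.74 mA.
V_CE = V_CC − I_C·R_C = 9.6 − 1.74×1 = 7.86 V > V_CE(sat), so the active-region assumption holds.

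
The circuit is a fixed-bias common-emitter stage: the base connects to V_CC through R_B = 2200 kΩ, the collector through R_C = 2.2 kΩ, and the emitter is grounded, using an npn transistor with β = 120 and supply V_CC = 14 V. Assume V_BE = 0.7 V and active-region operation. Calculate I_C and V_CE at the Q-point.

Base loop: V_CC = I_B·R_B + V_BE, so I_B = (14 − 0.7)/2200 kΩ = 0.00605 mA.
In the active region I_C = β·I_B = 120 × 0.00605 = 0.725 mA.
Collector loop: V_CE = V_CC − I_C·R_C = 14 − 0.725×2.2 = 12.4 V.
Since V_CE = 12.4 V > V_CE(sat) ≈ 0.2 V, the transistor is in the active region as assumed.

I_C ≈ 0.73 mA, V_CE ≈ 12 V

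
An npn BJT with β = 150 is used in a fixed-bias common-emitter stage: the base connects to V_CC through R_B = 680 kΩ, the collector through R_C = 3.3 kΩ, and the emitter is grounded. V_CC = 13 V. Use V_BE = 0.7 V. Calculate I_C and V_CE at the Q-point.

Base loop: V_CC = I_B·R_B + V_BE, so I_B = (13 − 0.7)/680 kΩ = 0.0181 mA.
In the active region I_C = β·I_B = 150 × 0.0181 = 2.71 mA.
Collector loop: V_CE = V_CC − I_C·R_C = 13 − 2.71×3.3 = 4.05 V.
Since V_CE = 4.05 V > V_CE(sat) ≈ 0.2 V, the transistor is in the active region as assumed.

I_C ≈ 2.7 mA, V_CE ≈ 4 V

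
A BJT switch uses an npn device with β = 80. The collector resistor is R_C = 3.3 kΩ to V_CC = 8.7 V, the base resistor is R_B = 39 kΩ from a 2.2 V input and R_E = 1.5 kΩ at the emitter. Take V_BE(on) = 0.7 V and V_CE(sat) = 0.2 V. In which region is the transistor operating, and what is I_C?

Assume active. Base-emitter loop: I_B = (V_BB − V_BE)/(R_B + (β+1)R_E) = (2.2 − 0.7)/(39 + 81×1.5) = 0.00935 mA.
I_C = β·I_B = 80×0.00935 = 0.748 mA.
V_CE = V_CC − I_C·R_C − I_E·R_E = 8.7 − 0.748×3.3 − 0.757×1.5 = 5.1 V > V_CE(sat), so the active-region assumption holds.

active; I_C ≈ 0.75 mA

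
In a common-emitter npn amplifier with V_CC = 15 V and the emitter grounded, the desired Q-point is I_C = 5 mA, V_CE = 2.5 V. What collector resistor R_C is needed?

R_C ≈ 2.5 kΩ

Collector loop: V_CC = I_C·R_C + V_CE.
R_C = (V_CC − V_CE)/I_C = (15 − 2.5)/5 = 2.5 kΩ.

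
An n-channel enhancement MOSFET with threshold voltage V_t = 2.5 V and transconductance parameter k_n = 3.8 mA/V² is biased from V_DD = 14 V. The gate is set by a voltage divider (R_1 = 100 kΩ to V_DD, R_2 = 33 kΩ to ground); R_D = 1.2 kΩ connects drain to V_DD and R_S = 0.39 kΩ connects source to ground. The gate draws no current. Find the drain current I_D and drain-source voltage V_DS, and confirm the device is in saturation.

V_G = V_DD·R_2/(R_1+R_2) = 14×33/133 = 3.47 V.
Assume saturation: I_D = (k_n/2)(V_GS − V_t)² with V_GS = V_G − I_D·R_S = 3.47 − 0.39·I_D.
Substituting gives 0.289·I_D² − 2.44·I_D + 1.8 = 0, with roots I_D = 0.816 or 7.64 mA.
The root I_D = 7.64 mA gives V_GS = 0.495 V ≤ V_t, so take I_D = 0.816 mA.
Then V_GS = 3.16 V and V_DS = V_DD − I_D(R_D+R_S) = 14 − 0.816×1.59 = 12.7 V.
Saturation requires V_DS ≥ V_GS − V_t = 0.655 V; 12.7 ≥ 0.655 ✓.

I_D ≈ 0.82 mA, V_DS ≈ 13 V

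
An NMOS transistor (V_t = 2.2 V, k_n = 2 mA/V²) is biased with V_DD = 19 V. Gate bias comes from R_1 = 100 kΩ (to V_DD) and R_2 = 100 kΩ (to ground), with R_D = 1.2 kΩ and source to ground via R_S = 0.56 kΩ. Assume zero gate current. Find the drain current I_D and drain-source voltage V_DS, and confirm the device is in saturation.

V_G = V_DD·R_2/(R_1+R_2) = 19×100/200 = 9.5 V.
Assume saturation: I_D = (k_n/2)(V_GS − V_t)² with V_GS = V_G − I_D·R_S = 9.5 − 0.56·I_D.
Substituting gives 0.314·I_D² − 9.18·I_D + 53.3 = 0, with roots I_D = 7.99 or 21.3 mA.
The root I_D = 21.3 mA gives V_GS = -2.41 V ≤ V_t, so take I_D = 7.99 mA.
Then V_GS = 5.03 V and V_DS = V_DD − I_D(R_D+R_S) = 19 − 7.99×1.76 = 4.94 V.
Saturation requires V_DS ≥ V_GS − V_t = 2.83 V; 4.94 ≥ 2.83 ✓.

I_D ≈ 8 mA, V_DS ≈ 4.9 V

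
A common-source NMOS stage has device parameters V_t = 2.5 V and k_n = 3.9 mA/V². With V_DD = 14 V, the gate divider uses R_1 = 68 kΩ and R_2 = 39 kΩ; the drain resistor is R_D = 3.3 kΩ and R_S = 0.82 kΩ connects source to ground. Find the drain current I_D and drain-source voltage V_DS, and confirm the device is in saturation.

I_D ≈ 2 mA, V_DS ≈ 6 V

V_G = V_DD·R_2/(R_1+R_2) = 14×39/107 = 5.1 V.
Assume saturation: I_D = (k_n/2)(V_GS − V_t)² with V_GS = V_G − I_D·R_S = 5.1 − 0.82·I_D.
Substituting gives 1.31·I_D² − 9.32·I_D + 13.2 = 0, with roots I_D = 1.95 or 5.16 mA.
The root I_D = 5.16 mA gives V_GS = 0.874 V ≤ V_t, so take I_D = 1.95 mA.
Then V_GS = 3.5 V and V_DS = V_DD − I_D(R_D+R_S) = 14 − 1.95×4.12 = 5.95 V.
Saturation requires V_DS ≥ V_GS − V_t = 1 V; 5.95 ≥ 1 ✓.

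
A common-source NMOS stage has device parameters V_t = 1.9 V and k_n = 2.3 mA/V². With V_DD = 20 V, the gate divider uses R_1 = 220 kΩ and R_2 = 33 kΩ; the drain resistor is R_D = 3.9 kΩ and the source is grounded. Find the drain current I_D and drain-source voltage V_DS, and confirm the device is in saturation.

I_D ≈ 0.58 mA, V_DS ≈ 18 V

V_G = V_DD·R_2/(R_1+R_2) = 20×33/253 = 2.61 V. With the source grounded, V_GS = V_G = 2.61 V.
Assume saturation: I_D = (k_n/2)(V_GS − V_t)² = (2.3/2)×(2.61 − 1.9)² = 1.15×0.709² = 0.578 mA.
V_DS = V_DD − I_D·R_D = 20 − 0.578×3.9 = 17.7 V.
Saturation requires V_DS ≥ V_GS − V_t = 0.709 V; 17.7 ≥ 0.709 ✓.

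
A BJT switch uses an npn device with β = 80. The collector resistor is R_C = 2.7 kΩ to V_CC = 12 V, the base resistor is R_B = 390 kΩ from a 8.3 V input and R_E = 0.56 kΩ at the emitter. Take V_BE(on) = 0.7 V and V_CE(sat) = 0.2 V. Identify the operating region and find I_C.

Assume active. Base-emitter loop: I_B = (V_BB − V_BE)/(R_B + (β+1)R_E) = (8.3 − 0.7)/(390 + 81×0.56) = 0.0175 mA.
I_C = β·I_B = 80×0.0175 = 1.4 mA.
V_CE = V_CC − I_C·R_C − I_E·R_E = 12 − 1.4×2.7 − 1.41×0.56 = 7.44 V > V_CE(sat), so the active-region assumption holds.

active; I_C ≈ 1.4 mA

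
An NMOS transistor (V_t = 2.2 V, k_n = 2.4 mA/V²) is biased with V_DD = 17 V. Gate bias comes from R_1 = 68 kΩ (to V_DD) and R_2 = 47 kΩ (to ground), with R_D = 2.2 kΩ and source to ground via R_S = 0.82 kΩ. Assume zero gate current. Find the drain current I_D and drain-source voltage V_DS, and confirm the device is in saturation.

V_G = V_DD·R_2/(R_1+R_2) = 17×47/115 = 6.95 V.
Assume saturation: I_D = (k_n/2)(V_GS − V_t)² with V_GS = V_G − I_D·R_S = 6.95 − 0.82·I_D.
Substituting gives 0.807·I_D² − 10.3·I_D + 27.1 = 0, with roots I_D = 3.66 or 9.16 mA.
The root I_D = 9.16 mA gives V_GS = -0.563 V ≤ V_t, so take I_D = 3.66 mA.
Then V_GS = 3.95 V and V_DS = V_DD − I_D(R_D+R_S) = 17 − 3.66×3.02 = 5.95 V.
Saturation requires V_DS ≥ V_GS − V_t = 1.75 V; 5.95 ≥ 1.75 ✓.

I_D ≈ 3.7 mA, V_DS ≈ 5.9 V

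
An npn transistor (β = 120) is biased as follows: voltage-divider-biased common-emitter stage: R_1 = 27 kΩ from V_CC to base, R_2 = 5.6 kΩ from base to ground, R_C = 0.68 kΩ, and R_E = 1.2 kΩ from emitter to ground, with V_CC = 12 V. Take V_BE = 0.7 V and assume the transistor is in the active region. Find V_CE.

Thevenize the base divider: V_Th = V_CC·R_2/(R_1+R_2) = 12×5.6/32.6 = 2.06 V, R_Th = R_1‖R_2 = 4.64 kΩ.
Base-emitter loop: V_Th = I_B·R_Th + V_BE + (β+1)I_B·R_E, so I_B = (2.06 − 0.7) / (4.64 + 121×1.2) = 0.00909 mA.
I_C = β·I_B = 120×0.00909 = 1.09 mA, and I_E = (β+1)I_B = 1.1 mA.
V_CE = V_CC − I_C·R_C − I_E·R_E = 12 − 1.09×0.68 − 1.1×1.2 = 9.94 V.
V_CE = 9.94 V > 0.2 V confirms active-region operation.

V_CE ≈ 9.9 V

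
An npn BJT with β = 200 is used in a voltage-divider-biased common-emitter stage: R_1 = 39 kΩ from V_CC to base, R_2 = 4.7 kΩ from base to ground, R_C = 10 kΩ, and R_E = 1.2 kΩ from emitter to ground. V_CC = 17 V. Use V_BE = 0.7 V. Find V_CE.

Thevenize the base divider: V_Th = V_CC·R_2/(R_1+R_2) = 17×4.7/43.7 = 1.83 V, R_Th = R_1‖R_2 = 4.19 kΩ.
Base-emitter loop: V_Th = I_B·R_Th + V_BE + (β+1)I_B·R_E, so I_B = (1.83 − 0.7) / (4.19 + 201×1.2) = 0.0046 mA.
I_C = β·I_B = 200×0.0046 = 0.92 mA, and I_E = (β+1)I_B = 0.924 mA.
V_CE = V_CC − I_C·R_C − I_E·R_E = 17 − 0.92×10 − 0.924×1.2 = 6.69 V.
V_CE = 6.69 V > 0.2 V confirms active-region operation.

V_CE ≈ 6.7 V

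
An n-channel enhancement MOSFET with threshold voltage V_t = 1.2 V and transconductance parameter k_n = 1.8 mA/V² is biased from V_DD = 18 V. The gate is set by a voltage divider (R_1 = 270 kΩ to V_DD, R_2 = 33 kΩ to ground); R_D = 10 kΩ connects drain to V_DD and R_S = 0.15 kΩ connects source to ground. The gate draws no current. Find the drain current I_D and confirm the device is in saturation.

I_D ≈ 0.43 mA

V_G = V_DD·R_2/(R_1+R_2) = 18×33/303 = 1.96 V.
Assume saturation: I_D = (k_n/2)(V_GS − V_t)² with V_GS = V_G − I_D·R_S = 1.96 − 0.15·I_D.
Substituting gives 0.0203·I_D² − 1.21·I_D + 0.52 = 0, with roots I_D = 0.435 or 59.1 mA.
The root I_D = 59.1 mA gives V_GS = -6.9 V ≤ V_t, so take I_D = 0.435 mA.
Then V_GS = 1.9 V and V_DS = V_DD − I_D(R_D+R_S) = 18 − 0.435×10.2 = 13.6 V.
Saturation requires V_DS ≥ V_GS − V_t = 0.695 V; 13.6 ≥ 0.695 ✓.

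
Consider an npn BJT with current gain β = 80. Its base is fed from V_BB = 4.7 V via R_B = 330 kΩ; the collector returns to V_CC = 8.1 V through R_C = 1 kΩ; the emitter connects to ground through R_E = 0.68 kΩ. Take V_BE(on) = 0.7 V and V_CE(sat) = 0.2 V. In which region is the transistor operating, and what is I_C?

Assume active. Base-emitter loop: I_B = (V_BB − V_BE)/(R_B + (β+1)R_E) = (4.7 − 0.7)/(330 + 81×0.68) = 0.0104 mA.
I_C = β·I_B = 80×0.0104 = 0.831 mA.
V_CE = V_CC − I_C·R_C − I_E·R_E = 8.1 − 0.831×1 − 0.841×0.68 = 6.7 V > V_CE(sat), so the active-region assumption holds.

active; I_C ≈ 0.83 mA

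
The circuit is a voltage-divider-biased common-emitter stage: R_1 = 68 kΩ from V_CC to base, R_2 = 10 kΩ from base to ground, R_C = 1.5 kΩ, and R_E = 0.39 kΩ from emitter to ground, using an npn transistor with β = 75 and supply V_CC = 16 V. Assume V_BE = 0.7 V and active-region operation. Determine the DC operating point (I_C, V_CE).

Thevenize the base divider: V_Th = V_CC·R_2/(R_1+R_2) = 16×10/78 = 2.05 V, R_Th = R_1‖R_2 = 8.72 kΩ.
Base-emitter loop: V_Th = I_B·R_Th + V_BE + (β+1)I_B·R_E, so I_B = (2.05 − 0.7) / (8.72 + 76×0.39) = 0.0352 mA.
I_C = β·I_B = 75×0.0352 = 2.64 mA, and I_E = (β+1)I_B = 2.68 mA.
V_CE = V_CC − I_C·R_C − I_E·R_E = 16 − 2.64×1.5 − 2.68×0.39 = 11 V.
V_CE = 11 V > 0.2 V confirms active-region operation.

I_C ≈ 2.6 mA, V_CE ≈ 11 V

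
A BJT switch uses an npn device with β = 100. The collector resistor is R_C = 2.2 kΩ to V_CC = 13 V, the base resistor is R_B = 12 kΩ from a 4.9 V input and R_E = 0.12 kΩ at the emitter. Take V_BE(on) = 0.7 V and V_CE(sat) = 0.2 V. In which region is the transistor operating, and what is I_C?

Assume active: I_B = (4.9 − 0.7)/(12 + 101×0.12) = 0.174 mA, I_C = β·I_B = 17.4 mA.
Then V_CE = 13 − 17.4×2.2 − 17.6×0.12 = -27.4 V < 0.2 V — the active assumption fails.
Re-solve with V_CE = 0.2 V. KCL at the emitter: V_E/R_E = (V_BB−0.7−V_E)/R_B + (V_CC−0.2−V_E)/R_C, giving V_E = 0.695 V.
I_C = (V_CC − 0.2 − V_E)/R_C = (12.8 − 0.695)/2.2 = 5.5 mA.
Check: I_B = (4.2 − 0.695)/12 = 0.292 mA, and β·I_B = 29.2 mA > I_C, confirming saturation.

saturation; I_C ≈ 5.5 mA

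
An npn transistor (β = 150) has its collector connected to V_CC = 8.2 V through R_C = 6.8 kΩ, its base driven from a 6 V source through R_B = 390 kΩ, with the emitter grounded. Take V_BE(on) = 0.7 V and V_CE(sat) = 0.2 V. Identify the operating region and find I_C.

Assume active: I_B = (6 − 0.7)/390 = 0.0136 mA, giving I_C = β·I_B = 2.04 mA.
But then V_CE = 8.2 − 2.04×6.8 = -5.66 V < V_CE(sat) = 0.2 V — impossible in the active region.
So the transistor is saturated. With V_CE = 0.2 V, I_C = (V_CC − 0.2)/R_C = 8/6.8 = 1.18 mA.
Check: β·I_B = 2.04 mA > I_C = 1.18 mA, confirming saturation.

saturation; I_C ≈ 1.2 mA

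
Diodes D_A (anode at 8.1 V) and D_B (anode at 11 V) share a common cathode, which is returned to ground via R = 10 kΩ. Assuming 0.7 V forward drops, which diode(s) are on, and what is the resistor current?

Assume both conduct. Then node N would need to be at both 8.1−0.7 = 7.4 V and 11−0.7 = 10.3 V, which is impossible.
Assume only D_B conducts: V_N = 11 − 0.7 = 10.3 V, so I_R = 10.3/10 = 1.03 mA.
Check D_A: its anode-to-cathode voltage is 8.1 − 10.3 = -2.2 V < 0.7 V, so it is off. The assumption is consistent.

Only D_B conducts; I_R ≈ 1 mA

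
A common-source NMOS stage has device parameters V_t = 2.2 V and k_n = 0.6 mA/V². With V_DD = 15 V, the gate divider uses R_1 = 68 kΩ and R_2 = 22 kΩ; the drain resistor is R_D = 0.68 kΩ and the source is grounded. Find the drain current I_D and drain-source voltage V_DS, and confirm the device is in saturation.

I_D ≈ 0.65 mA, V_DS ≈ 15 V

V_G = V_DD·R_2/(R_1+R_2) = 15×22/90 = 3.67 V. With the source grounded, V_GS = V_G = 3.67 V.
Assume saturation: I_D = (k_n/2)(V_GS − V_t)² = (0.6/2)×(3.67 − 2.2)² = 0.3×1.47² = 0.645 mA.
V_DS = V_DD − I_D·R_D = 15 − 0.645×0.68 = 14.6 V.
Saturation requires V_DS ≥ V_GS − V_t = 1.47 V; 14.6 ≥ 1.47 ✓.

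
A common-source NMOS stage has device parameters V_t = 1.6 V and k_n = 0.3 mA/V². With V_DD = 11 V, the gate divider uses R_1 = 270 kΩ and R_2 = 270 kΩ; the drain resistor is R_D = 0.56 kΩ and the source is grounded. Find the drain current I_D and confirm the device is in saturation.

V_G = V_DD·R_2/(R_1+R_2) = 11×270/540 = 5.5 V. With the source grounded, V_GS = V_G = 5.5 V.
Assume saturation: I_D = (k_n/2)(V_GS − V_t)² = (0.3/2)×(5.5 − 1.6)² = 0.15×3.9² = 2.28 mA.
V_DS = V_DD − I_D·R_D = 11 − 2.28×0.56 = 9.72 V.
Saturation requires V_DS ≥ V_GS − V_t = 3.9 V; 9.72 ≥ 3.9 ✓.

I_D ≈ 2.3 mA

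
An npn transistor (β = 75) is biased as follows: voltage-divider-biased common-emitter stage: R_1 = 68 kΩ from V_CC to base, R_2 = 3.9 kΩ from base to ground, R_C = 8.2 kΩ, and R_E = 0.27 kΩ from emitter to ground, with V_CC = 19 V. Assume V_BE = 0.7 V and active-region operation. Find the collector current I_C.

Thevenize the base divider: V_Th = V_CC·R_2/(R_1+R_2) = 19×3.9/71.9 = 1.03 V, R_Th = R_1‖R_2 = 3.69 kΩ.
Base-emitter loop: V_Th = I_B·R_Th + V_BE + (β+1)I_B·R_E, so I_B = (1.03 − 0.7) / (3.69 + 76×0.27) = 0.0137 mA.
I_C = β·I_B = 75×0.0137 = 1.02 mA, and I_E = (β+1)I_B = 1.04 mA.
V_CE = V_CC − I_C·R_C − I_E·R_E = 19 − 1.02×8.2 − 1.04×0.27 = 10.3 V.
V_CE = 10.3 V > 0.2 V confirms active-region operation.

I_C ≈ 1 mA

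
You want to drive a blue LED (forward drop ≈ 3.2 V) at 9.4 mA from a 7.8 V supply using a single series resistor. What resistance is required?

The resistor drops V_S − V_D = 7.8 − 3.2 = 4.6 V at 9.4 mA.
R = 4.6 V / 9.4 mA = 0.489 kΩ.

R ≈ 0.49 kΩ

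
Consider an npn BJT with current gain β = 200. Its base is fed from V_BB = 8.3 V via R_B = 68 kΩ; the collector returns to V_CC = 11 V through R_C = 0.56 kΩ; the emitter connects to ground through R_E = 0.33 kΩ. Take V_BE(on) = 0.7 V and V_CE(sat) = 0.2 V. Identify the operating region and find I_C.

Assume active. Base-emitter loop: I_B = (V_BB − V_BE)/(R_B + (β+1)R_E) = (8.3 − 0.7)/(68 + 201×0.33) = 0.0566 mA.
I_C = β·I_B = 200×0.0566 = 11.3 mA.
V_CE = V_CC − I_C·R_C − I_E·R_E = 11 − 11.3×0.56 − 11.4×0.33 = 0.911 V > V_CE(sat), so the active-region assumption holds.

active; I_C ≈ 11 mA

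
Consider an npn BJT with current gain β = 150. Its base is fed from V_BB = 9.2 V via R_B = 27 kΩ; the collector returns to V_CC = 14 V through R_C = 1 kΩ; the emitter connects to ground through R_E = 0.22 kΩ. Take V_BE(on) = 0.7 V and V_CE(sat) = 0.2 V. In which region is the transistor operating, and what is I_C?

Assume active: I_B = (9.2 − 0.7)/(27 + 151×0.22) = 0.141 mA, I_C = β·I_B = 21.2 mA.
Then V_CE = 14 − 21.2×1 − 21.3×0.22 = -11.9 V < 0.2 V — the active assumption fails.
Re-solve with V_CE = 0.2 V. KCL at the emitter: V_E/R_E = (V_BB−0.7−V_E)/R_B + (V_CC−0.2−V_E)/R_C, giving V_E = 2.53 V.
I_C = (V_CC − 0.2 − V_E)/R_C = (13.8 − 2.53)/1 = 11.3 mA.
Check: I_B = (8.5 − 2.53)/27 = 0.221 mA, and β·I_B = 33.2 mA > I_C, confirming saturation.

saturation; I_C ≈ 11 mA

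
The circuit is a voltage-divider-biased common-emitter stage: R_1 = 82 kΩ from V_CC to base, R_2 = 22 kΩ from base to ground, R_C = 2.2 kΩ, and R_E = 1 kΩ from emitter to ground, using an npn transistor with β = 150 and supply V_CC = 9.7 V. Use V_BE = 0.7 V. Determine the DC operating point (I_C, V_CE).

I_C ≈ 1.2 mA, V_CE ≈ 5.8 V

Thevenize the base divider: V_Th = V_CC·R_2/(R_1+R_2) = 9.7×22/104 = 2.05 V, R_Th = R_1‖R_2 = 17.3 kΩ.
Base-emitter loop: V_Th = I_B·R_Th + V_BE + (β+1)I_B·R_E, so I_B = (2.05 − 0.7) / (17.3 + 151×1) = 0.00803 mA.
I_C = β·I_B = 150×0.00803 = 1.2 mA, and I_E = (β+1)I_B = 1.21 mA.
V_CE = V_CC − I_C·R_C − I_E·R_E = 9.7 − 1.2×2.2 − 1.21×1 = 5.84 V.
V_CE = 5.84 V > 0.2 V confirms active-region operation.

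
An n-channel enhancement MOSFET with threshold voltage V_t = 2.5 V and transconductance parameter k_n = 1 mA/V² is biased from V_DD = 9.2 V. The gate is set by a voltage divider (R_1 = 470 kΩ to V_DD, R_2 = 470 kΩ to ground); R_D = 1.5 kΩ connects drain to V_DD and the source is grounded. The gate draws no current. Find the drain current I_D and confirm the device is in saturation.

V_G = V_DD·R_2/(R_1+R_2) = 9.2×470/940 = 4.6 V. With the source grounded, V_GS = V_G = 4.6 V.
Assume saturation: I_D = (k_n/2)(V_GS − V_t)² = (1/2)×(4.6 − 2.5)² = 0.5×2.1² = 2.2 mA.
V_DS = V_DD − I_D·R_D = 9.2 − 2.2×1.5 = 5.89 V.
Saturation requires V_DS ≥ V_GS − V_t = 2.1 V; 5.89 ≥ 2.1 ✓.

I_D ≈ 2.2 mA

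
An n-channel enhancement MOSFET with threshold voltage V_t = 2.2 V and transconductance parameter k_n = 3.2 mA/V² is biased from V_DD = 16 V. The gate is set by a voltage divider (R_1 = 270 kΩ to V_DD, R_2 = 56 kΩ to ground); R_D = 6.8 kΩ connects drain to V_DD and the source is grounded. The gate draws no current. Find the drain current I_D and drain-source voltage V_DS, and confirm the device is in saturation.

I_D ≈ 0.48 mA, V_DS ≈ 13 V

V_G = V_DD·R_2/(R_1+R_2) = 16×56/326 = 2.75 V. With the source grounded, V_GS = V_G = 2.75 V.
Assume saturation: I_D = (k_n/2)(V_GS − V_t)² = (3.2/2)×(2.75 − 2.2)² = 1.6×0.548² = 0.481 mA.
V_DS = V_DD − I_D·R_D = 16 − 0.481×6.8 = 12.7 V.
Saturation requires V_DS ≥ V_GS − V_t = 0.548 V; 12.7 ≥ 0.548 ✓.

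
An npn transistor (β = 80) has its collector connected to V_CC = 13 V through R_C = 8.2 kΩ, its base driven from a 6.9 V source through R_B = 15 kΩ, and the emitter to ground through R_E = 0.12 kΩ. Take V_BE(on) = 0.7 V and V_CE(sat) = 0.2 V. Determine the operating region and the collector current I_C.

saturation; I_C ≈ 1.5 mA

Assume active: I_B = (6.9 − 0.7)/(15 + 81×0.12) = 0.251 mA, I_C = β·I_B = 20.1 mA.
Then V_CE = 13 − 20.1×8.2 − 20.3×0.12 = -154 V < 0.2 V — the active assumption fails.
Re-solve with V_CE = 0.2 V. KCL at the emitter: V_E/R_E = (V_BB−0.7−V_E)/R_B + (V_CC−0.2−V_E)/R_C, giving V_E = 0.232 V.
I_C = (V_CC − 0.2 − V_E)/R_C = (12.8 − 0.232)/8.2 = 1.53 mA.
Check: I_B = (6.2 − 0.232)/15 = 0.398 mA, and β·I_B = 31.8 mA > I_C, confirming saturation.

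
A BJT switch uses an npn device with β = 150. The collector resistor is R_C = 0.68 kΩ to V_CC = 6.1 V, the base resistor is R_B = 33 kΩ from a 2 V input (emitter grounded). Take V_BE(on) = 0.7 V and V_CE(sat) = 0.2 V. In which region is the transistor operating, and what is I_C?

active; I_C ≈ 5.9 mA

Assume active. Base-emitter loop: I_B = (V_BB − V_BE)/R_B = (2 − 0.7)/33 = 0.0394 mA.
I_C = β·I_B = 150×0.0394 = 5.91 mA.
V_CE = V_CC − I_C·R_C = 6.1 − 5.91×0.68 = 2.08 V > V_CE(sat), so the active-region assumption holds.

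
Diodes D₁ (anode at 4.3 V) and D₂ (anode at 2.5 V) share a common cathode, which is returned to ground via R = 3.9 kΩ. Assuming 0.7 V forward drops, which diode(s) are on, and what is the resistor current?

Assume both conduct. Then node N would need to be at both 4.3−0.7 = 3.6 V and 2.5−0.7 = 1.8 V, which is impossible.
Assume only D₁ conducts: V_N = 4.3 − 0.7 = 3.6 V, so I_R = 3.6/3.9 = 0.923 mA.
Check D₂: its anode-to-cathode voltage is 2.5 − 3.6 = -1.1 V < 0.7 V, so it is off. The assumption is consistent.

Only D₁ conducts; I_R ≈ 0.92 mA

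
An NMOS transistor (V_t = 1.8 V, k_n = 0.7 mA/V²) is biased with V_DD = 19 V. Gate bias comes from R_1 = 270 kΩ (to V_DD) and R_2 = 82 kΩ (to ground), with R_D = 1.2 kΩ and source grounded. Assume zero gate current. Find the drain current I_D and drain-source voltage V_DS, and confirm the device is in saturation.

V_G = V_DD·R_2/(R_1+R_2) = 19×82/352 = 4.43 V. With the source grounded, V_GS = V_G = 4.43 V.
Assume saturation: I_D = (k_n/2)(V_GS − V_t)² = (0.7/2)×(4.43 − 1.8)² = 0.35×2.63² = 2.41 mA.
V_DS = V_DD − I_D·R_D = 19 − 2.41×1.2 = 16.1 V.
Saturation requires V_DS ≥ V_GS − V_t = 2.63 V; 16.1 ≥ 2.63 ✓.

I_D ≈ 2.4 mA, V_DS ≈ 16 V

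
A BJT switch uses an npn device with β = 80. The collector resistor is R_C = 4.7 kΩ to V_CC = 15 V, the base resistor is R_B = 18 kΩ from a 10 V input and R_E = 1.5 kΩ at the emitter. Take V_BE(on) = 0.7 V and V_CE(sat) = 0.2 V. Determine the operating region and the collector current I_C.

saturation; I_C ≈ 2.3 mA

Assume active: I_B = (10 − 0.7)/(18 + 81×1.5) = 0.0667 mA, I_C = β·I_B = 5.33 mA.
Then V_CE = 15 − 5.33×4.7 − 5.4×1.5 = -18.2 V < 0.2 V — the active assumption fails.
Re-solve with V_CE = 0.2 V. KCL at the emitter: V_E/R_E = (V_BB−0.7−V_E)/R_B + (V_CC−0.2−V_E)/R_C, giving V_E = 3.92 V.
I_C = (V_CC − 0.2 − V_E)/R_C = (14.8 − 3.92)/4.7 = 2.31 mA.
Check: I_B = (9.3 − 3.92)/18 = 0.299 mA, and β·I_B = 23.9 mA > I_C, confirming saturation.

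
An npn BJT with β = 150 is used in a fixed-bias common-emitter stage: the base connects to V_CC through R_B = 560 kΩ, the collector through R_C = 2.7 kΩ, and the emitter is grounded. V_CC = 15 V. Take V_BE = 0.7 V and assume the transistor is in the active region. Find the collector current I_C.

Base loop: V_CC = I_B·R_B + V_BE, so I_B = (15 − 0.7)/560 kΩ = 0.0255 mA.
In the active region I_C = β·I_B = 150 × 0.0255 = 3.83 mA.
Collector loop: V_CE = V_CC − I_C·R_C = 15 − 3.83×2.7 = 4.66 V.
Since V_CE = 4.66 V > V_CE(sat) ≈ 0.2 V, the transistor is in the active region as assumed.

I_C ≈ 3.8 mA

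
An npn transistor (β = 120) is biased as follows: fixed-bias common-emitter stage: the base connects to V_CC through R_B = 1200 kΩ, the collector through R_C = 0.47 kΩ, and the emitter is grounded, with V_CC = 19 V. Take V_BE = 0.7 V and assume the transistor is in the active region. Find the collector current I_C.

I_C ≈ 1.8 mA

Base loop: V_CC = I_B·R_B + V_BE, so I_B = (19 − 0.7)/1200 kΩ = 0.0153 mA.
In the active region I_C = β·I_B = 120 × 0.0153 = 1.83 mA.
Collector loop: V_CE = V_CC − I_C·R_C = 19 − 1.83×0.47 = 18.1 V.
Since V_CE = 18.1 V > V_CE(sat) ≈ 0.2 V, the transistor is in the active region as assumed.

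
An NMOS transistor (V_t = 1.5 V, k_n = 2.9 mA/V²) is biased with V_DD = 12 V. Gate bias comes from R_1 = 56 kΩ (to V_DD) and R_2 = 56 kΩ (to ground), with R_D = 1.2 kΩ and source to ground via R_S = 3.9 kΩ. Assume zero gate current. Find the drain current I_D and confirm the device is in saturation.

I_D ≈ 0.95 mA

V_G = V_DD·R_2/(R_1+R_2) = 12×56/112 = 6 V.
Assume saturation: I_D = (k_n/2)(V_GS − V_t)² with V_GS = V_G − I_D·R_S = 6 − 3.9·I_D.
Substituting gives 22.1·I_D² − 51.9·I_D + 29.4 = 0, with roots I_D = 0.947 or 1.41 mA.
The root I_D = 1.41 mA gives V_GS = 0.515 V ≤ V_t, so take I_D = 0.947 mA.
Then V_GS = 2.31 V and V_DS = V_DD − I_D(R_D+R_S) = 12 − 0.947×5.1 = 7.17 V.
Saturation requires V_DS ≥ V_GS − V_t = 0.808 V; 7.17 ≥ 0.808 ✓.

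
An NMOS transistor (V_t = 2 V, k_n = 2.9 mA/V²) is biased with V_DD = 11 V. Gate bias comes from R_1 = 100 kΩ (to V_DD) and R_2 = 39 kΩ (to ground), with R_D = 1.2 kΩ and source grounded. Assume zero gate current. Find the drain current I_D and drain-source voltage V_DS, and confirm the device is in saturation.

I_D ≈ 1.7 mA, V_DS ≈ 8.9 V

V_G = V_DD·R_2/(R_1+R_2) = 11×39/139 = 3.09 V. With the source grounded, V_GS = V_G = 3.09 V.
Assume saturation: I_D = (k_n/2)(V_GS − V_t)² = (2.9/2)×(3.09 − 2)² = 1.45×1.09² = 1.71 mA.
V_DS = V_DD − I_D·R_D = 11 − 1.71×1.2 = 8.95 V.
Saturation requires V_DS ≥ V_GS − V_t = 1.09 V; 8.95 ≥ 1.09 ✓.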